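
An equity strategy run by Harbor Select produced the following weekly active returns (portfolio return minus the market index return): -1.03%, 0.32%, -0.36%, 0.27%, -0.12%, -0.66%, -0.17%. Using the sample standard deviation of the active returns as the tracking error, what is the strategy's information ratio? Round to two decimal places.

Mean return μ = -1.750 / 7 = -0.2500%
Σ(r − μ)² = 1.4072; sample σ = √(1.4072/6) = 0.4843%
IR = μ / tracking error = -0.2500 / 0.4843 = -0.5162

-0.52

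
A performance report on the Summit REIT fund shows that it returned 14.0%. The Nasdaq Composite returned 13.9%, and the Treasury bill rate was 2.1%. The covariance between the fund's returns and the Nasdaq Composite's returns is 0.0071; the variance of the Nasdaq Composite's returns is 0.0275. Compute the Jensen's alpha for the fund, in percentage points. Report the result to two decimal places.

β = Cov / Var = 0.0071 / 0.0275 = 0.2582
E[R] = Rf + β(Rm − Rf) = 2.1% + 0.2582 × (13.9% − 2.1%) = 5.1468%
α = Rp − E[R] = 14.0% − 5.1468% = 8.8532

8.85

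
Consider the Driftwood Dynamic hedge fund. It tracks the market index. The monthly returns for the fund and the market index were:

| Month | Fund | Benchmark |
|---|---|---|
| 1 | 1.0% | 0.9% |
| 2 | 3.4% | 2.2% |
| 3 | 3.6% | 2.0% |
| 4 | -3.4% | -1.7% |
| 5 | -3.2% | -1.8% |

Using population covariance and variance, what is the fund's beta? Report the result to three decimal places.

1.747

r̄p = 0.2800%,  r̄m = 0.3200%
Cov = Σ(rp − r̄p)(rm − r̄m) / 5 = 5.3344
Var(rm) = Σ(rm − r̄m)² / 5 = 3.0536
β = Cov / Var = 5.3344 / 3.0536 = 1.7469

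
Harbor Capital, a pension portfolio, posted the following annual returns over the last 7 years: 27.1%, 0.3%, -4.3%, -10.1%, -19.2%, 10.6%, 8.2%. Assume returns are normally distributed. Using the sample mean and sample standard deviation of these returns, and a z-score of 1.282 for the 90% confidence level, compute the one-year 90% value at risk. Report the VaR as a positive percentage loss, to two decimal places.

Mean return r̄ = 12.60 / 7 = 1.8000%
Sample σ = √[Σ(r − r̄)² / 6] = √[1380.5600 / 6] = √230.0933 = 15.1688%
VaR = −(r̄ − z·σ) = −(1.8000 − 1.282 × 15.1688) = −(-17.6464) = 17.6464%

17.65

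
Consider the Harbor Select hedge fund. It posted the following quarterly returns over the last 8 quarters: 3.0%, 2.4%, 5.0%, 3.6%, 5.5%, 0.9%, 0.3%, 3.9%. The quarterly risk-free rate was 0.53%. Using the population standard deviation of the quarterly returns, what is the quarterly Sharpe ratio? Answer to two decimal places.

1.49

r̄ = (3 + 2.4 + 5 + 3.6 + 5.5 + 0.9 + 0.3 + 3.9) / 8 = 3.0750%
Population std dev = √[23.4350 / 8] = 1.7115%
Sharpe = (r̄ − rf) / σ = (3.0750 − 0.53) / 1.7115 = 2.5450 / 1.7115 = 1.4870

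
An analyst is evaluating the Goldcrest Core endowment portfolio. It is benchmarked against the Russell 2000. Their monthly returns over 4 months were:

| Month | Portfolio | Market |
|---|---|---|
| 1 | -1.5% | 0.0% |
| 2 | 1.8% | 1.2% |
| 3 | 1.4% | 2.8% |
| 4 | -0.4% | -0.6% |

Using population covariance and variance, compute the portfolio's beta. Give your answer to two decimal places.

0.77

r̄p = 0.3250%,  r̄m = 0.8500%
Cov = Σ(rp − r̄p)(rm − r̄m) / 4 = 1.3038
Var(rm) = Σ(rm − r̄m)² / 4 = 1.6875
β = Cov / Var = 1.3038 / 1.6875 = 0.7726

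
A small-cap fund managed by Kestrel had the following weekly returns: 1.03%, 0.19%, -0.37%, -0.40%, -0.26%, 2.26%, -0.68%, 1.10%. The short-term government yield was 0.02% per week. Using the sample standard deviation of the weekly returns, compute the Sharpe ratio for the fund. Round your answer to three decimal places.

0.334

Mean return μ = 2.870 / 8 = 0.3588%
Σ(r − μ)² = (1.03 − 0.3588)² + (0.19 − 0.3588)² + (-0.37 − 0.3588)² + … = 7.2119
sample σ = √(7.2119 / 7) = √1.0303 = 1.0150%
Sharpe = (μ − rf) / σ = (0.3588 − 0.02) / 1.0150 = 0.3388 / 1.0150 = 0.3338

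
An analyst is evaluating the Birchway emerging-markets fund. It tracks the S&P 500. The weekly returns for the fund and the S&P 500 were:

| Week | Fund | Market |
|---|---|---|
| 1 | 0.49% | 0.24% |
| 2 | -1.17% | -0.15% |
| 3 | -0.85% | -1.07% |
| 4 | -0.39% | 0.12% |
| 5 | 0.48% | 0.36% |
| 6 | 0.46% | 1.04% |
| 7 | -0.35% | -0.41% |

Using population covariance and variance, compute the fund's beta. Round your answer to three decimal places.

r̄p = -0.1900%,  r̄m = 0.0186%
Cov = Σ(rp − r̄p)(rm − r̄m) / 7 = 0.2822
Var(rm) = Σ(rm − r̄m)² / 7 = 0.3738
β = Cov / Var = 0.2822 / 0.3738 = 0.7549

0.755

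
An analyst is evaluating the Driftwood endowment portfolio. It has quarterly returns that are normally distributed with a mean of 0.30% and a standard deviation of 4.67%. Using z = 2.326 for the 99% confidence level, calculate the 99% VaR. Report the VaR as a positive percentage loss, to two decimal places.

VaR (as % loss) = −(μ − z·σ) = −(0.30% − 2.326 × 4.67%) = −(-10.56242%) = 10.56242%

10.56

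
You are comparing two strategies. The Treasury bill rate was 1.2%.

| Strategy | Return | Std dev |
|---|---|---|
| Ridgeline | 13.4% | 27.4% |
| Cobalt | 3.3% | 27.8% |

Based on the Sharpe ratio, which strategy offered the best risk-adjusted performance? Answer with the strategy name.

Ridgeline

Ridgeline: Sharpe ratio = (13.4% − 1.2%) / 27.4% = 0.445
Cobalt: Sharpe ratio = (3.3% − 1.2%) / 27.8% = 0.076
Highest: Ridgeline (0.445).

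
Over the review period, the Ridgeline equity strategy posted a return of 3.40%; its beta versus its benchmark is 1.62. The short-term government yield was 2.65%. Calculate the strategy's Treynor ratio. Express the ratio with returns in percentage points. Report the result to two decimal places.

Treynor = (Rp − Rf) / β = (3.40% − 2.65%) / 1.62 = 0.75 / 1.62 = 0.4630

0.46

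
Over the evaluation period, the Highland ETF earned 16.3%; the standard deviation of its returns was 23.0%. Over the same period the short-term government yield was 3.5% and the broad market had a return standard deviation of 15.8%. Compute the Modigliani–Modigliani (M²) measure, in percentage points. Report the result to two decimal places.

12.29

Sharpe = (Rp − Rf) / σp = (16.3% − 3.5%) / 23.0% = 0.5565
M² = Rf + Sharpe × σm = 3.5% + 0.5565 × 15.8% = 12.2927%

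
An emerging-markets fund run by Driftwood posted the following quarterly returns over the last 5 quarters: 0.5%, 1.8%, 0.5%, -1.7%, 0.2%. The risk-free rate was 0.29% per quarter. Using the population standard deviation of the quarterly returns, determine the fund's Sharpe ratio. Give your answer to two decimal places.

Mean return r̄ = 1.30 / 5 = 0.2600%
Population σ = √[Σ(r − r̄)² / 5] = √[6.3320 / 5] = √1.2664 = 1.1253%
Sharpe = (r̄ − rf) / σ = (0.2600 − 0.29) / 1.1253 = -0.0300 / 1.1253 = -0.0267

-0.03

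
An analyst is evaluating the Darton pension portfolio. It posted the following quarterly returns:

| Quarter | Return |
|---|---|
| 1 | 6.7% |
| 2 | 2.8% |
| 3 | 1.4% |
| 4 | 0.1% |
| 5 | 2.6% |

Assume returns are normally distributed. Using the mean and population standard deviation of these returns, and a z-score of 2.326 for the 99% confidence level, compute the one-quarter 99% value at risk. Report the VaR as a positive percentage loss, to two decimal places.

2.43

Mean return r̄ = 13.60 / 5 = 2.7200%
Σ(r − r̄)² = 24.4680; population σ = √(24.4680/5) = 2.2121%
VaR = −(r̄ − z·σ) = −(2.7200 − 2.326 × 2.2121) = −(-2.4253) = 2.4253%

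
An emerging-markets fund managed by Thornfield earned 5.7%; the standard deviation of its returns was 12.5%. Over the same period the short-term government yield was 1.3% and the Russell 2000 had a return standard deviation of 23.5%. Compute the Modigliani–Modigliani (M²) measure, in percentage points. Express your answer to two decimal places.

Sharpe = (Rp − Rf) / σp = (5.7% − 1.3%) / 12.5% = 0.3520
M² = Rf + Sharpe × σm = 1.3% + 0.3520 × 23.5% = 9.5720%

9.57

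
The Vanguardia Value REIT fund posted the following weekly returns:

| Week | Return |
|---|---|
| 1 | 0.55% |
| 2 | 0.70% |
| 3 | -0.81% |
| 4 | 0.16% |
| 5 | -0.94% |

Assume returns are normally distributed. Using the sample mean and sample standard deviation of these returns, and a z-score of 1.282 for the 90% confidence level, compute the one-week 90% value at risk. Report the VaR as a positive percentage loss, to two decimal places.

Mean return μ = -0.340 / 5 = -0.0680%
Σ(r − μ)² = 2.3347; sample σ = √(2.3347/4) = 0.7640%
VaR = −(μ − z·σ) = −(-0.0680 − 1.282 × 0.7640) = −(-1.0474) = 1.0474%

1.05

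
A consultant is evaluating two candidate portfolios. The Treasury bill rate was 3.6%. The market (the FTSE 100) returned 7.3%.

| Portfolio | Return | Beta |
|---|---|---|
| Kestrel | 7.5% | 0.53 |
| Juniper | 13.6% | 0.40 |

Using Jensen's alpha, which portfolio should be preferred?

Kestrel: α = 7.5% − [3.6% + 0.53 × (7.3% − 3.6%)] = 1.939
Juniper: α = 13.6% − [3.6% + 0.40 × (7.3% − 3.6%)] = 8.520
Highest: Juniper (8.520).

Juniper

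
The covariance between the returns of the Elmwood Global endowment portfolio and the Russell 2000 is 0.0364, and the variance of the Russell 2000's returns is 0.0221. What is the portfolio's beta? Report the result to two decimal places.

β = Cov(Rp, Rm) / Var(Rm) = 0.0364 / 0.0221 = 1.6471

1.65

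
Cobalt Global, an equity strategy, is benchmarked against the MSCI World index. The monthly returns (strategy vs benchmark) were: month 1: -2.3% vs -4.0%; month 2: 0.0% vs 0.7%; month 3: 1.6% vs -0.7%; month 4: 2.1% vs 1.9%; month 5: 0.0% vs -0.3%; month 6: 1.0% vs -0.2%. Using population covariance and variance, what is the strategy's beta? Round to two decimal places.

0.66

r̄p = 0.4000%,  r̄m = -0.4333%
Cov = Σ(rp − r̄p)(rm − r̄m) / 6 = 2.1517
Var(rm) = Σ(rm − r̄m)² / 6 = 3.2656
β = Cov / Var = 2.1517 / 3.2656 = 0.6589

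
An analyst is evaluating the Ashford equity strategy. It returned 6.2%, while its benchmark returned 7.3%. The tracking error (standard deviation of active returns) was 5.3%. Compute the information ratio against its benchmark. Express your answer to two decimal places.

-0.21

IR = (Rp − Rb) / TE = (6.2% − 7.3%) / 5.3% = -1.10% / 5.3% = -0.2075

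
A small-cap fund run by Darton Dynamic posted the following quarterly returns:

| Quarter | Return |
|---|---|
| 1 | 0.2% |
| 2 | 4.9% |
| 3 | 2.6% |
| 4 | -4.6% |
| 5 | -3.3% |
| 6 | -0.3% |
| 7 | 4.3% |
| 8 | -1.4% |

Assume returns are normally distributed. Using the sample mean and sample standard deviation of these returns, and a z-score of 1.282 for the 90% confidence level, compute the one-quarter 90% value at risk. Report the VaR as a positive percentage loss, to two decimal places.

Mean return r̄ = 2.40 / 8 = 0.3000%
Σ(r − r̄)² = 82.6800; sample σ = √(82.6800/7) = 3.4368%
VaR = −(r̄ − z·σ) = −(0.3000 − 1.282 × 3.4368) = −(-4.1060) = 4.1060%

4.11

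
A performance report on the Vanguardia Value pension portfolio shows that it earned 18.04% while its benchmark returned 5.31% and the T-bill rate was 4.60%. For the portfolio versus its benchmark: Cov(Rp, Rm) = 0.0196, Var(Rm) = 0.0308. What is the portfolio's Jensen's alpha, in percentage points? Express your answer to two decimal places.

β = Cov / Var = 0.0196 / 0.0308 = 0.6364
E[R] = Rf + β(Rm − Rf) = 4.60% + 0.6364 × (5.31% − 4.60%) = 5.0518%
α = Rp − E[R] = 18.04% − 5.0518% = 12.9882

12.99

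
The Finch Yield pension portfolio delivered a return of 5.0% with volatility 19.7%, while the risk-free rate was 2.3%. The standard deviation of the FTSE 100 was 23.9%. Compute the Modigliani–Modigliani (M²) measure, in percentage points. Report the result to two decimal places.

Sharpe = (Rp − Rf) / σp = (5.0% − 2.3%) / 19.7% = 0.1371
M² = Rf + Sharpe × σm = 2.3% + 0.1371 × 23.9% = 5.5767%

5.58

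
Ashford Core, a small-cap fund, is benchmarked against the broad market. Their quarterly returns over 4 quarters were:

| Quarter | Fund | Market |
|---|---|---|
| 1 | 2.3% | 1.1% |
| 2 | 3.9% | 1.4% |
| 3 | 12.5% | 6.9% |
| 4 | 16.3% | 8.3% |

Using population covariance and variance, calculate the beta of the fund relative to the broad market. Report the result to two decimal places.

r̄p = 8.7500%,  r̄m = 4.4250%
Cov = Σ(rp − r̄p)(rm − r̄m) / 4 = 18.6638
Var(rm) = Σ(rm − r̄m)² / 4 = 10.3369
β = Cov / Var = 18.6638 / 10.3369 = 1.8056

1.81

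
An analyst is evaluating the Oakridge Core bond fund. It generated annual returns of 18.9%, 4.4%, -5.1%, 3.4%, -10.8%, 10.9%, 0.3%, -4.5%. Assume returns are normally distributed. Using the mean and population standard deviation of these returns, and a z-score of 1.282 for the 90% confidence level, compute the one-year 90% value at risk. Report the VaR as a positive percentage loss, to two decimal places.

9.20

Mean return r̄ = 17.50 / 8 = 2.1875%
Σ(r − r̄)² = 631.6488; population σ = √(631.6488/8) = 8.8857%
VaR = −(r̄ − z·σ) = −(2.1875 − 1.282 × 8.8857) = −(-9.2040) = 9.2040%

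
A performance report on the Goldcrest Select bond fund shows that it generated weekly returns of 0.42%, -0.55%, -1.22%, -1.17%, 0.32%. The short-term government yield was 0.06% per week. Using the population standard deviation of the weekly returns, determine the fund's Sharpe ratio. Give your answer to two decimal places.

r̄ = (0.42 − 0.55 − 1.22 − 1.17 + 0.32) / 5 = -0.4400%
Population std dev = √[2.4706 / 5] = 0.7029%
Sharpe = (r̄ − rf) / σ = (-0.4400 − 0.06) / 0.7029 = -0.5000 / 0.7029 = -0.7113

-0.71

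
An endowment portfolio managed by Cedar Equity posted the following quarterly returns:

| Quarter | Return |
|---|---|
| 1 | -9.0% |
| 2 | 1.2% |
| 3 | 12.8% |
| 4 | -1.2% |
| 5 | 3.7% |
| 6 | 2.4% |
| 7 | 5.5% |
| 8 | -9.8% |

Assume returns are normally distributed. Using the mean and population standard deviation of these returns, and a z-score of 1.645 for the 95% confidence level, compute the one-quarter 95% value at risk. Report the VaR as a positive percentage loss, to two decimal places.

10.78

r̄ = (-9 + 1.2 + 12.8 − 1.2 + 3.7 + 2.4 + 5.5 − 9.8) / 8 = 5.60 / 8 = 0.7000%
Population σ = √[Σ(r − r̄)² / 8] = √[389.5400 / 8] = √48.6925 = 6.9780%
VaR = −(r̄ − z·σ) = −(0.7000 − 1.645 × 6.9780) = −(-10.7788) = 10.7788%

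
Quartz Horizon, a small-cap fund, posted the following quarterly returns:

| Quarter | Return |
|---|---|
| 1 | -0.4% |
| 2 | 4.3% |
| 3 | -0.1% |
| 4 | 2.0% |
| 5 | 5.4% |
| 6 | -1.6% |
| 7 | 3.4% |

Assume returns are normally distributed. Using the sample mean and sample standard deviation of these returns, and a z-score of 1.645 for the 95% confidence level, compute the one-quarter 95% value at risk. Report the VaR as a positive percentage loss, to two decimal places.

μ = (-0.4 + 4.3 − 0.1 + 2 + 5.4 − 1.6 + 3.4) / 7 = 13.00 / 7 = 1.8571%
Σ(r − μ)² = (-0.4 − 1.8571)² + (4.3 − 1.8571)² + (-0.1 − 1.8571)² + … = 41.7971
σ = √[41.7971 / 6] = 2.6394%
VaR = −(μ − z·σ) = −(1.8571 − 1.645 × 2.6394) = −(-2.4847) = 2.4847%

2.48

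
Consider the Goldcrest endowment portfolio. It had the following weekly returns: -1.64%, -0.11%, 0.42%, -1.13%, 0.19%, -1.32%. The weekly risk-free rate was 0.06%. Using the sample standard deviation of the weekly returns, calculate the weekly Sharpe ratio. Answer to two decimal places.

μ = (-1.64 − 0.11 + 0.42 − 1.13 + 0.19 − 1.32) / 6 = -0.5983%
Sample std dev = √[3.7855 / 5] = 0.8701%
Sharpe = (μ − rf) / σ = (-0.5983 − 0.06) / 0.8701 = -0.6583 / 0.8701 = -0.7566

-0.76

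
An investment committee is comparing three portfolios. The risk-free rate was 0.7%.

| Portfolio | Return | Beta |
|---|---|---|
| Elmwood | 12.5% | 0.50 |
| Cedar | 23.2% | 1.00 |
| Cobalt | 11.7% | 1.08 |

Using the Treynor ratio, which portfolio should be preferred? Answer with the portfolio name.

Elmwood

Elmwood: Treynor = (12.5% − 0.7%) / 0.50 = 23.600
Cedar: Treynor = (23.2% − 0.7%) / 1.00 = 22.500
Cobalt: Treynor = (11.7% − 0.7%) / 1.08 = 10.185
Highest: Elmwood (23.600).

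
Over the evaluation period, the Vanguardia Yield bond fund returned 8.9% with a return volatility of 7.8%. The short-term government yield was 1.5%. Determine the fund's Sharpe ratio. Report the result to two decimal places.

0.95

Sharpe = (Rp − Rf) / σp = (8.9% − 1.5%) / 7.8% = 7.40% / 7.8% = 0.9487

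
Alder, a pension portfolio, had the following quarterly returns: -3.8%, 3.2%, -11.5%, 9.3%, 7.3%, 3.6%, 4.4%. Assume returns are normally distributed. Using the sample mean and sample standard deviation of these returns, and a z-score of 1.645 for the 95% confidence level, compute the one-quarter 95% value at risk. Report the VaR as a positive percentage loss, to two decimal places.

μ = (-3.8 + 3.2 − 11.5 + 9.3 + 7.3 + 3.6 + 4.4) / 7 = 12.50 / 7 = 1.7857%
Sample std dev = √[306.7086 / 6] = 7.1497%
VaR = −(μ − z·σ) = −(1.7857 − 1.645 × 7.1497) = −(-9.9756) = 9.9756%

9.98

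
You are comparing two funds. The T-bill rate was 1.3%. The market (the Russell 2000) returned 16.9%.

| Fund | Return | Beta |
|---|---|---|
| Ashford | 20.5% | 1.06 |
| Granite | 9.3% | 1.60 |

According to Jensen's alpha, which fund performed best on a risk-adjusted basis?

Ashford

Ashford: α = 20.5% − [1.3% + 1.06 × (16.9% − 1.3%)] = 2.664
Granite: α = 9.3% − [1.3% + 1.60 × (16.9% − 1.3%)] = -16.960
Highest: Ashford (2.664).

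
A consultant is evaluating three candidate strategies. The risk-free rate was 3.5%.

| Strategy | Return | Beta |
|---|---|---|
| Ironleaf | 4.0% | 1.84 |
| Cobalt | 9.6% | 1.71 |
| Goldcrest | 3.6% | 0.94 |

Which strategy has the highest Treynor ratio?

Ironleaf: Treynor = (4.0% − 3.5%) / 1.84 = 0.272
Cobalt: Treynor = (9.6% − 3.5%) / 1.71 = 3.567
Goldcrest: Treynor = (3.6% − 3.5%) / 0.94 = 0.106
Highest: Cobalt (3.567).

Cobalt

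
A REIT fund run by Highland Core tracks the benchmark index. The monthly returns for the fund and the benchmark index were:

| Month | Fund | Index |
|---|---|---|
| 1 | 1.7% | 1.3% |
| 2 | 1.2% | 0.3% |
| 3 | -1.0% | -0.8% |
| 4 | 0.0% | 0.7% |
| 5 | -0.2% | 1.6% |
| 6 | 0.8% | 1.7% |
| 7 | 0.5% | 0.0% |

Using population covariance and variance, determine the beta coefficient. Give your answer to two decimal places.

r̄p = 0.4286%,  r̄m = 0.6857%
Cov = Σ(rp − r̄p)(rm − r̄m) / 7 = 0.3361
Var(rm) = Σ(rm − r̄m)² / 7 = 0.7241
β = Cov / Var = 0.3361 / 0.7241 = 0.4642

0.46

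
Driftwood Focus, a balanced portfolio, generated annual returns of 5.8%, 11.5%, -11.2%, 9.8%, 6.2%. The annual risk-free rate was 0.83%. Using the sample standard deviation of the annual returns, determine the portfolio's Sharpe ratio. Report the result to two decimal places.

0.40

Mean return μ = 22.10 / 5 = 4.4200%
Σ(r − μ)² = 328.1280; sample σ = √(328.1280/4) = 9.0572%
Sharpe = (μ − rf) / σ = (4.4200 − 0.83) / 9.0572 = 3.5900 / 9.0572 = 0.3964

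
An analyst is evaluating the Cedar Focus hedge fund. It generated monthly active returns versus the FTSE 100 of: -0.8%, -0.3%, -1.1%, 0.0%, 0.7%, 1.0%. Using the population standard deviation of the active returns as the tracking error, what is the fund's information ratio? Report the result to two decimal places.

-0.11

r̄ = (-0.8 − 0.3 − 1.1 + 0 + 0.7 + 1) / 6 = -0.0833%
Σ(r − r̄)² = (-0.8 − (-0.0833))² + (-0.3 − (-0.0833))² + … = 3.3883
population σ = √(3.3883 / 6) = √0.5647 = 0.7515%
IR = r̄ / tracking error = -0.0833 / 0.7515 = -0.1108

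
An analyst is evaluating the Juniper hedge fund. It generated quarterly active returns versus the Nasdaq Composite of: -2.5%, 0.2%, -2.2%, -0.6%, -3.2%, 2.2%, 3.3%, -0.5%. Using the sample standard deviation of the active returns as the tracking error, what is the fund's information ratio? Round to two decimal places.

-0.18

μ = (-2.5 + 0.2 − 2.2 − 0.6 − 3.2 + 2.2 + 3.3 − 0.5) / 8 = -0.4125%
Sample std dev = √[36.3488 / 7] = 2.2787%
IR = μ / tracking error = -0.4125 / 2.2787 = -0.1810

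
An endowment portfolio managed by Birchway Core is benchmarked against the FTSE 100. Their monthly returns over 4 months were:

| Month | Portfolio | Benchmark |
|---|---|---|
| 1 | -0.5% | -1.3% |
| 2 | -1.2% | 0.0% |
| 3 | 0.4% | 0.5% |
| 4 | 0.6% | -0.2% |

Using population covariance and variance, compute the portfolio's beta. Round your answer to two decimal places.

r̄p = -0.1750%,  r̄m = -0.2500%
Cov = Σ(rp − r̄p)(rm − r̄m) / 4 = 0.1388
Var(rm) = Σ(rm − r̄m)² / 4 = 0.4325
β = Cov / Var = 0.1388 / 0.4325 = 0.3209

0.32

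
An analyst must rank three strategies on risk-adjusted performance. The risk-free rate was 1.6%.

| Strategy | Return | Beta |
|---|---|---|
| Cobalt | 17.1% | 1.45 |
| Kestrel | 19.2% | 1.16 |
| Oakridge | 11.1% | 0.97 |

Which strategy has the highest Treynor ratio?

Cobalt: Treynor = (17.1% − 1.6%) / 1.45 = 10.690
Kestrel: Treynor = (19.2% − 1.6%) / 1.16 = 15.172
Oakridge: Treynor = (11.1% − 1.6%) / 0.97 = 9.794
Highest: Kestrel (15.172).

Kestrel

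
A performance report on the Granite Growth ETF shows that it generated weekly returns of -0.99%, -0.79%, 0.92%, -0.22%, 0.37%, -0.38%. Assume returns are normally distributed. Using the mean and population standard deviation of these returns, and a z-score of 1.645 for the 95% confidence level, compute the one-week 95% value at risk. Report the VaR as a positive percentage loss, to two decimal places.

1.26

r̄ = (-0.99 − 0.79 + 0.92 − 0.22 + 0.37 − 0.38) / 6 = -1.090 / 6 = -0.1817%
Σ(r − r̄)² = (-0.99 − (-0.1817))² + (-0.79 − (-0.1817))² + (0.92 − (-0.1817))² + … = 2.5823
population σ = √(2.5823 / 6) = √0.4304 = 0.6560%
VaR = −(r̄ − z·σ) = −(-0.1817 − 1.645 × 0.6560) = −(-1.2608) = 1.2608%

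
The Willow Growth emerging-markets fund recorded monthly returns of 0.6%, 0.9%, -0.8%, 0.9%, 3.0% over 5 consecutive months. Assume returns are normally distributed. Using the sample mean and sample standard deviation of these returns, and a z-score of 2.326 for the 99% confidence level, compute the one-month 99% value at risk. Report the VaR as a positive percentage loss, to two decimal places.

r̄ = (0.6 + 0.9 − 0.8 + 0.9 + 3) / 5 = 0.9200%
Σ(r − r̄)² = (0.6 − 0.9200)² + (0.9 − 0.9200)² + … = 7.3880
σ = √[7.3880 / 4] = 1.3590%
VaR = −(r̄ − z·σ) = −(0.9200 − 2.326 × 1.3590) = −(-2.2410) = 2.2410%

2.24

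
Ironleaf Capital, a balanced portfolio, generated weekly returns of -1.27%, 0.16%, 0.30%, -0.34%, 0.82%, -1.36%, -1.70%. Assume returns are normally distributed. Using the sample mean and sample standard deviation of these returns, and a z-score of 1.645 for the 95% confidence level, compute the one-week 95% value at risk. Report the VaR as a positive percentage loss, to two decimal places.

2.08

Mean return μ = -3.390 / 7 = -0.4843%
Σ(r − μ)² = (-1.27 − (-0.4843))² + (0.16 − (-0.4843))² + (0.3 − (-0.4843))² + … = 5.6144
sample σ = √(5.6144 / 6) = √0.9357 = 0.9673%
VaR = −(μ − z·σ) = −(-0.4843 − 1.645 × 0.9673) = −(-2.0755) = 2.0755%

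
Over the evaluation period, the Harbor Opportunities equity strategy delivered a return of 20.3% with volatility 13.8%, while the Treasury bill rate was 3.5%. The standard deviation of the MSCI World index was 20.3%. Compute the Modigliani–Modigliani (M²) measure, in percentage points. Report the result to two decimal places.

Sharpe = (Rp − Rf) / σp = (20.3% − 3.5%) / 13.8% = 1.2174
M² = Rf + Sharpe × σm = 3.5% + 1.2174 × 20.3% = 28.2132%

28.21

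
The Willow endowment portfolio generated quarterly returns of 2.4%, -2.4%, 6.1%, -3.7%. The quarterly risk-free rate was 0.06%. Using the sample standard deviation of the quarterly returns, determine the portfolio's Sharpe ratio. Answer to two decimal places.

r̄ = (2.4 − 2.4 + 6.1 − 3.7) / 4 = 2.40 / 4 = 0.6000%
Σ(r − r̄)² = (2.4 − 0.6000)² + (-2.4 − 0.6000)² + … = 60.9800
σ = √[60.9800 / 3] = 4.5085%
Sharpe = (r̄ − rf) / σ = (0.6000 − 0.06) / 4.5085 = 0.5400 / 4.5085 = 0.1198

0.12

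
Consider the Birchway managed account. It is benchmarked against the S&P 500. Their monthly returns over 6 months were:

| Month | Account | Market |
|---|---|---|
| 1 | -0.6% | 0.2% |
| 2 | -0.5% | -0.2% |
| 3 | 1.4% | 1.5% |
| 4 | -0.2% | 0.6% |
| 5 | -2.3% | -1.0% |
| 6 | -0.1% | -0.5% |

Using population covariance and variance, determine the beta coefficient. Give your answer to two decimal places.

1.17

r̄p = -0.3833%,  r̄m = 0.1000%
Cov = Σ(rp − r̄p)(rm − r̄m) / 6 = 0.7567
Var(rm) = Σ(rm − r̄m)² / 6 = 0.6467
β = Cov / Var = 0.7567 / 0.6467 = 1.1701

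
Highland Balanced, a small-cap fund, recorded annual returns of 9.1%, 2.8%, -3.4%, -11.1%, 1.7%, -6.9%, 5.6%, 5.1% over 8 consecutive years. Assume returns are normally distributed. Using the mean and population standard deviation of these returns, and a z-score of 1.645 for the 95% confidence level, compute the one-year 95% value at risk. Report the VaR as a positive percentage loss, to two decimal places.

10.24

Mean return r̄ = 2.90 / 8 = 0.3625%
Σ(r − r̄)² = 332.2388; population σ = √(332.2388/8) = 6.4444%
VaR = −(r̄ − z·σ) = −(0.3625 − 1.645 × 6.4444) = −(-10.2385) = 10.2385%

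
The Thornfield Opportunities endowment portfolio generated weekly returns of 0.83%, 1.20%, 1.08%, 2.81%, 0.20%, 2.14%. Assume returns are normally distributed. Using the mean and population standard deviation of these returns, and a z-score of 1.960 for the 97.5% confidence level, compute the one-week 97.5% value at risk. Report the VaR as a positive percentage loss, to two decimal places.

r̄ = (0.83 + 1.2 + 1.08 + 2.81 + 0.2 + 2.14) / 6 = 8.260 / 6 = 1.3767%
Σ(r − r̄)² = (0.83 − 1.3767)² + (1.2 − 1.3767)² + (1.08 − 1.3767)² + … = 4.4397
σ = √[4.4397 / 6] = 0.8602%
VaR = −(r̄ − z·σ) = −(1.3767 − 1.960 × 0.8602) = −(-0.3093) = 0.3093%

0.31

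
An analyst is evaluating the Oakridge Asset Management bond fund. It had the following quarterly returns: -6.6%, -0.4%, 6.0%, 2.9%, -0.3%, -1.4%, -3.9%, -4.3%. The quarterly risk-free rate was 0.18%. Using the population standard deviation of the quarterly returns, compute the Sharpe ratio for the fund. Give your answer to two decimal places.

-0.31

Mean return r̄ = -8.00 / 8 = -1.0000%
Population σ = √[Σ(r − r̄)² / 8] = √[115.8800 / 8] = √14.4850 = 3.8059%
Sharpe = (r̄ − rf) / σ = (-1.0000 − 0.18) / 3.8059 = -1.1800 / 3.8059 = -0.3100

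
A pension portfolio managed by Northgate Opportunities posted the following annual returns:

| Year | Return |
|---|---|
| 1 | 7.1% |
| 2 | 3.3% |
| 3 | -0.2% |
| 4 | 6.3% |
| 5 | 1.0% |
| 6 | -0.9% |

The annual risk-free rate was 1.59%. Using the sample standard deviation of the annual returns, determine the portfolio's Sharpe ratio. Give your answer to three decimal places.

Mean return μ = 16.60 / 6 = 2.7667%
Σ(r − μ)² = (7.1 − 2.7667)² + (3.3 − 2.7667)² + … = 56.9133
sample σ = √(56.9133 / 5) = √11.3827 = 3.3738%
Sharpe = (μ − rf) / σ = (2.7667 − 1.59) / 3.3738 = 1.1767 / 3.3738 = 0.3488

0.349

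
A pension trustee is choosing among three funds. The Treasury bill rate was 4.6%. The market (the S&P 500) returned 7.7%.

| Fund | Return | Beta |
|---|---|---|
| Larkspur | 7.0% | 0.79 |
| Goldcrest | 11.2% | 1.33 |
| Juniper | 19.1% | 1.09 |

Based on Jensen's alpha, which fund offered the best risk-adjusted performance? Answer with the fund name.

Juniper

Larkspur: α = 7.0% − [4.6% + 0.79 × (7.7% − 4.6%)] = -0.049
Goldcrest: α = 11.2% − [4.6% + 1.33 × (7.7% − 4.6%)] = 2.477
Juniper: α = 19.1% − [4.6% + 1.09 × (7.7% − 4.6%)] = 11.121
Highest: Juniper (11.121).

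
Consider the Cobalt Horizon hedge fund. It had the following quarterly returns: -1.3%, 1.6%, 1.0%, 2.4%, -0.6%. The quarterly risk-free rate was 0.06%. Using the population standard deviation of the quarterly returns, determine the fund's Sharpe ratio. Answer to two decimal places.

Mean return r̄ = 3.10 / 5 = 0.6200%
Σ(r − r̄)² = (-1.3 − 0.6200)² + (1.6 − 0.6200)² + … = 9.4480
population σ = √(9.4480 / 5) = √1.8896 = 1.3746%
Sharpe = (r̄ − rf) / σ = (0.6200 − 0.06) / 1.3746 = 0.5600 / 1.3746 = 0.4074

0.41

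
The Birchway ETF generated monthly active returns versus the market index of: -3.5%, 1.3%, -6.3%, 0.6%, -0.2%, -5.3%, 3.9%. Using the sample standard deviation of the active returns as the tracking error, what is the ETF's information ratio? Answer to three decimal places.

-0.362

μ = (-3.5 + 1.3 − 6.3 + 0.6 − 0.2 − 5.3 + 3.9) / 7 = -9.50 / 7 = -1.3571%
Sample σ = √[Σ(r − μ)² / 6] = √[84.4371 / 6] = √14.0729 = 3.7514%
IR = μ / tracking error = -1.3571 / 3.7514 = -0.3618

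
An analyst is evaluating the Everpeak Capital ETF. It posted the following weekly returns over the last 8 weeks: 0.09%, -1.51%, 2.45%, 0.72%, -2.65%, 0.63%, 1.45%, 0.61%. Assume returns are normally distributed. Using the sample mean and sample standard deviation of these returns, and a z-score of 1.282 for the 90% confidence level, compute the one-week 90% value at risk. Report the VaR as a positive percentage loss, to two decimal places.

1.85

r̄ = (0.09 − 1.51 + 2.45 + 0.72 − 2.65 + 0.63 + 1.45 + 0.61) / 8 = 1.790 / 8 = 0.2238%
Σ(r − r̄)² = 18.3026; sample σ = √(18.3026/7) = 1.6170%
VaR = −(r̄ − z·σ) = −(0.2238 − 1.282 × 1.6170) = −(-1.8492) = 1.8492%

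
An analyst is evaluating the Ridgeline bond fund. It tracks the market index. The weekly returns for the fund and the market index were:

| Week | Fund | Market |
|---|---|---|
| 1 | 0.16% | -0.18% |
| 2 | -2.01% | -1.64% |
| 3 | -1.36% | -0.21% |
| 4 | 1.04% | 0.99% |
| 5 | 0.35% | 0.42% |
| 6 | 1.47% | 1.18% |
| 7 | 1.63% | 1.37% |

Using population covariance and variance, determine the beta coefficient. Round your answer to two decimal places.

1.25

r̄p = 0.1829%,  r̄m = 0.2757%
Cov = Σ(rp − r̄p)(rm − r̄m) / 7 = 1.1921
Var(rm) = Σ(rm − r̄m)² / 7 = 0.9514
β = Cov / Var = 1.1921 / 0.9514 = 1.2530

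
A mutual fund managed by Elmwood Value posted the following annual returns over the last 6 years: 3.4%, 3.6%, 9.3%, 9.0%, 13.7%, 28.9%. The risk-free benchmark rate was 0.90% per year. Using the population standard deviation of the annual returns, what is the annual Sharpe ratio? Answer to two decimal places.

1.21

Mean return r̄ = 67.90 / 6 = 11.3167%
Population std dev = √[446.5083 / 6] = 8.6266%
Sharpe = (r̄ − rf) / σ = (11.3167 − 0.9) / 8.6266 = 10.4167 / 8.6266 = 1.2075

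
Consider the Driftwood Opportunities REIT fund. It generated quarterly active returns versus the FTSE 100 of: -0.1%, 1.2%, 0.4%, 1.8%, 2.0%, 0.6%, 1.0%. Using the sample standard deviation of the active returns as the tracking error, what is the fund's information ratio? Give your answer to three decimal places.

1.308

μ = (-0.1 + 1.2 + 0.4 + 1.8 + 2 + 0.6 + 1) / 7 = 6.90 / 7 = 0.9857%
Sample σ = √[Σ(r − μ)² / 6] = √[3.4086 / 6] = √0.5681 = 0.7537%
IR = μ / tracking error = 0.9857 / 0.7537 = 1.3078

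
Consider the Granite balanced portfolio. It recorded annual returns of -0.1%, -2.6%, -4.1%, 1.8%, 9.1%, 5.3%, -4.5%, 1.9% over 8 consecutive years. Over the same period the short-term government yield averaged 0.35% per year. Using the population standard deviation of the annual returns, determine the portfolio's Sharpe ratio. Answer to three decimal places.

r̄ = (-0.1 − 2.6 − 4.1 + 1.8 + 9.1 + 5.3 − 4.5 + 1.9) / 8 = 0.8500%
Σ(r − r̄)² = (-0.1 − 0.8500)² + (-2.6 − 0.8500)² + … = 155.8000
σ = √[155.8000 / 8] = 4.4130%
Sharpe = (r̄ − rf) / σ = (0.8500 − 0.35) / 4.4130 = 0.5000 / 4.4130 = 0.1133

0.113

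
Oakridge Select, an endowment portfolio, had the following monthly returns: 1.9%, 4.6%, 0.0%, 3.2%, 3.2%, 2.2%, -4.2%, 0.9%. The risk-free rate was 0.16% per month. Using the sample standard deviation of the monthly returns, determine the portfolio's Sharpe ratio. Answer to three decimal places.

0.487

r̄ = (1.9 + 4.6 + 0 + 3.2 + 3.2 + 2.2 − 4.2 + 0.9) / 8 = 11.80 / 8 = 1.4750%
Sample σ = √[Σ(r − r̄)² / 7] = √[51.1350 / 7] = √7.3050 = 2.7028%
Sharpe = (r̄ − rf) / σ = (1.4750 − 0.16) / 2.7028 = 1.3150 / 2.7028 = 0.4865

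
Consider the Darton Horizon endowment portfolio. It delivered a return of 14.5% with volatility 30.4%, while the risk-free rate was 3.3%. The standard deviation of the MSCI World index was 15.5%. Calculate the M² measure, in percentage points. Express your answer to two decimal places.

Sharpe = (Rp − Rf) / σp = (14.5% − 3.3%) / 30.4% = 0.3684
M² = Rf + Sharpe × σm = 3.3% + 0.3684 × 15.5% = 9.0102%

9.01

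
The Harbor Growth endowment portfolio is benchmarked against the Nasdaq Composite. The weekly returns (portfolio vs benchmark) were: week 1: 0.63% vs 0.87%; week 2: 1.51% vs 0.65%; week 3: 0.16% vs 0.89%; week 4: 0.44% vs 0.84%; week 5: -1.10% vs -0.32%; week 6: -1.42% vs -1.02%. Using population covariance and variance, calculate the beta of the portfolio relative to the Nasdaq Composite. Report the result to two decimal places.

1.17

r̄p = 0.0367%,  r̄m = 0.3183%
Cov = Σ(rp − r̄p)(rm − r̄m) / 6 = 0.6287
Var(rm) = Σ(rm − r̄m)² / 6 = 0.5353
β = Cov / Var = 0.6287 / 0.5353 = 1.1745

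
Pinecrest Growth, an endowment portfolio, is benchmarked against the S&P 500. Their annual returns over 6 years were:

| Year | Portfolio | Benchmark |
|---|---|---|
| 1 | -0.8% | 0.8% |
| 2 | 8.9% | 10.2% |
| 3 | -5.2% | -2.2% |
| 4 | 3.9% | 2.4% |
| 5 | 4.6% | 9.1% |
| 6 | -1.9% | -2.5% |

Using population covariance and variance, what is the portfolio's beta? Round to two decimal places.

r̄p = 1.5833%,  r̄m = 2.9667%
Cov = Σ(rp − r̄p)(rm − r̄m) / 6 = 21.5611
Var(rm) = Σ(rm − r̄m)² / 6 = 25.2556
β = Cov / Var = 21.5611 / 25.2556 = 0.8537

0.85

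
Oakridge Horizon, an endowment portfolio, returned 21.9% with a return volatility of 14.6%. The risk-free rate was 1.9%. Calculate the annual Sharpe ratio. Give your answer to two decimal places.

Sharpe = (Rp − Rf) / σp = (21.9% − 1.9%) / 14.6% = 20.00% / 14.6% = 1.3699

1.37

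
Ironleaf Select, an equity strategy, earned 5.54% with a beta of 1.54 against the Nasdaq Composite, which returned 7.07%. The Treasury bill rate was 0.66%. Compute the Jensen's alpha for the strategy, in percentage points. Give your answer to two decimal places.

-4.99

CAPM expected return = Rf + β(Rm − Rf) = 0.66% + 1.54 × (7.07% − 0.66%) = 0.66 + 1.54 × 6.41 = 10.5314%
Jensen's α = Rp − E[R] = 5.54% − 10.5314% = -4.9914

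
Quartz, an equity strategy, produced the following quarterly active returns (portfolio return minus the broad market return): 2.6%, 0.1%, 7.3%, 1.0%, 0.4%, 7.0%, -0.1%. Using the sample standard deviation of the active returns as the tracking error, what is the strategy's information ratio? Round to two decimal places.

0.81

Mean return r̄ = 18.30 / 7 = 2.6143%
Σ(r − r̄)² = (2.6 − 2.6143)² + (0.1 − 2.6143)² + … = 62.3886
σ = √[62.3886 / 6] = 3.2246%
IR = r̄ / tracking error = 2.6143 / 3.2246 = 0.8107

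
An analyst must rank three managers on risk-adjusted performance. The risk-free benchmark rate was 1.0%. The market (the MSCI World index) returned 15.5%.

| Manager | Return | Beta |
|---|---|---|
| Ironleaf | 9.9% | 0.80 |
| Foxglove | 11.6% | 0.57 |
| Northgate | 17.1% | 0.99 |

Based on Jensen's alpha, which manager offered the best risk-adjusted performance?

Foxglove

Ironleaf: α = 9.9% − [1.0% + 0.80 × (15.5% − 1.0%)] = -2.700
Foxglove: α = 11.6% − [1.0% + 0.57 × (15.5% − 1.0%)] = 2.335
Northgate: α = 17.1% − [1.0% + 0.99 × (15.5% − 1.0%)] = 1.745
Highest: Foxglove (2.335).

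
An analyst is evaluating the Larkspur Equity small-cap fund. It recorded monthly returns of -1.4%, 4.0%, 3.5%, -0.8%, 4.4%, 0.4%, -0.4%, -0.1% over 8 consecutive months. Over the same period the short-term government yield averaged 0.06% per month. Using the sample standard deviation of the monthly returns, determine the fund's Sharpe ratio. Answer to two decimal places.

0.48

Mean return r̄ = 9.60 / 8 = 1.2000%
Sample σ = √[Σ(r − r̄)² / 7] = √[39.0200 / 7] = √5.5743 = 2.3610%
Sharpe = (r̄ − rf) / σ = (1.2000 − 0.06) / 2.3610 = 1.1400 / 2.3610 = 0.4828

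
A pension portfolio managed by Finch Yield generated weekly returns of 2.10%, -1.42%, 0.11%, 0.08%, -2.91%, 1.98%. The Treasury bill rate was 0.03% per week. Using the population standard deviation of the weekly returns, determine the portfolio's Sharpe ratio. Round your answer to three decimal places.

-0.023

μ = (2.1 − 1.42 + 0.11 + 0.08 − 2.91 + 1.98) / 6 = -0.060 / 6 = -0.0100%
Σ(r − μ)² = (2.1 − (-0.0100))² + (-1.42 − (-0.0100))² + (0.11 − (-0.0100))² + … = 18.8328
population σ = √(18.8328 / 6) = √3.1388 = 1.7717%
Sharpe = (μ − rf) / σ = (-0.0100 − 0.03) / 1.7717 = -0.0400 / 1.7717 = -0.0226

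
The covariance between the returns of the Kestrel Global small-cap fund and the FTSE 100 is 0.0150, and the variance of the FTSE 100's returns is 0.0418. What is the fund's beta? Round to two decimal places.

β = Cov(Rp, Rm) / Var(Rm) = 0.0150 / 0.0418 = 0.3589

0.36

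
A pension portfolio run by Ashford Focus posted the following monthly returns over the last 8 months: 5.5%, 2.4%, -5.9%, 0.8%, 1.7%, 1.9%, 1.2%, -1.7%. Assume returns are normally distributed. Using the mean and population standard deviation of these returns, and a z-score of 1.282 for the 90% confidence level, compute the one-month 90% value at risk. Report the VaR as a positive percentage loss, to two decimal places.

r̄ = (5.5 + 2.4 − 5.9 + 0.8 + 1.7 + 1.9 + 1.2 − 1.7) / 8 = 5.90 / 8 = 0.7375%
Population σ = √[Σ(r − r̄)² / 8] = √[77.9388 / 8] = √9.7424 = 3.1213%
VaR = −(r̄ − z·σ) = −(0.7375 − 1.282 × 3.1213) = −(-3.2640) = 3.2640%

3.26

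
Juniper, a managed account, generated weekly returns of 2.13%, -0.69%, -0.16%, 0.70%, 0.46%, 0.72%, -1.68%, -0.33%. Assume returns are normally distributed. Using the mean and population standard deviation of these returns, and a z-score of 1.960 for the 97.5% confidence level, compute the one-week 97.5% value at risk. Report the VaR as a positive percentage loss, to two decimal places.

1.94

Mean return μ = 1.150 / 8 = 0.1438%
Σ(r − μ)² = 9.0246; population σ = √(9.0246/8) = 1.0621%
VaR = −(μ − z·σ) = −(0.1438 − 1.960 × 1.0621) = −(-1.9379) = 1.9379%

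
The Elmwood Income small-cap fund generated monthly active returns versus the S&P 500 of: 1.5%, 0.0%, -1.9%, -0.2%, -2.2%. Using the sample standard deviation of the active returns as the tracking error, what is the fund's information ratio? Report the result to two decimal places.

-0.37

r̄ = (1.5 + 0 − 1.9 − 0.2 − 2.2) / 5 = -0.5600%
Σ(r − r̄)² = 9.1720; sample σ = √(9.1720/4) = 1.5143%
IR = r̄ / tracking error = -0.5600 / 1.5143 = -0.3698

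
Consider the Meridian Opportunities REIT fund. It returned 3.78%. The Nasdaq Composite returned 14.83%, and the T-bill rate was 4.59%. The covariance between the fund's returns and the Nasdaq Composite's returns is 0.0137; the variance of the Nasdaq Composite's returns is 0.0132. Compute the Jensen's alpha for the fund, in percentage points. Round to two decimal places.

-11.44

β = Cov / Var = 0.0137 / 0.0132 = 1.0379
E[R] = Rf + β(Rm − Rf) = 4.59% + 1.0379 × (14.83% − 4.59%) = 15.2181%
α = Rp − E[R] = 3.78% − 15.2181% = -11.4381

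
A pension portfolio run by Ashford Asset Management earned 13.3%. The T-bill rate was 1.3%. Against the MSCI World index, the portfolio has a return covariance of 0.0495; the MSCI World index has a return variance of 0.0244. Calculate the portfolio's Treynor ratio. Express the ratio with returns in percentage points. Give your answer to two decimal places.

5.92

β = Cov / Var = 0.0495 / 0.0244 = 2.0287
Treynor = (Rp − Rf) / β = (13.3% − 1.3%) / 2.0287 = 12.00 / 2.0287 = 5.9151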